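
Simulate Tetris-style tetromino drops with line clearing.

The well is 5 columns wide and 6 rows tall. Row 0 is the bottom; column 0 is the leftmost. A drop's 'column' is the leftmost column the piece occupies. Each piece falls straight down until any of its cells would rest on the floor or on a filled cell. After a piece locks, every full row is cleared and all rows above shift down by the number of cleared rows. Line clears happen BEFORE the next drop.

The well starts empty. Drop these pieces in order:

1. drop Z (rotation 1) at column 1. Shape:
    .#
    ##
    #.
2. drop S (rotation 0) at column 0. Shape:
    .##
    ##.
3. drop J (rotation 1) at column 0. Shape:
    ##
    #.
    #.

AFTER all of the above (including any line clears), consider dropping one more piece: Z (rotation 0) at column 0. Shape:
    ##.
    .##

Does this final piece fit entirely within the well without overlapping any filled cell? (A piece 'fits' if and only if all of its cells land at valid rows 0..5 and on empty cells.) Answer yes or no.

Answer: no

Derivation:
Drop 1: Z rot1 at col 1 lands with bottom-row=0; cleared 0 line(s) (total 0); column heights now [0 2 3 0 0], max=3
Drop 2: S rot0 at col 0 lands with bottom-row=2; cleared 0 line(s) (total 0); column heights now [3 4 4 0 0], max=4
Drop 3: J rot1 at col 0 lands with bottom-row=3; cleared 0 line(s) (total 0); column heights now [6 6 4 0 0], max=6
Test piece Z rot0 at col 0 (width 3): heights before test = [6 6 4 0 0]; fits = False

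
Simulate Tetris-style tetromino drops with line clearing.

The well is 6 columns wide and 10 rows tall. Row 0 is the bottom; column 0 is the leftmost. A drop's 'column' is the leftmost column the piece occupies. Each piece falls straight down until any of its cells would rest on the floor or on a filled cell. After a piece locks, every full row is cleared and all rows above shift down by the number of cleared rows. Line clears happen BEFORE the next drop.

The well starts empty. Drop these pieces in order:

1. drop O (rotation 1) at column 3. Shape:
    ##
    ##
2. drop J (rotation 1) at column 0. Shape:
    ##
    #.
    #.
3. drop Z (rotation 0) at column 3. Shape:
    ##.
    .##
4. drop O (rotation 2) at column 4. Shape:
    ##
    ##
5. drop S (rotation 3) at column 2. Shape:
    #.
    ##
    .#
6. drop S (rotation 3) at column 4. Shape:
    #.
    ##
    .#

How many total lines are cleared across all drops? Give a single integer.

Drop 1: O rot1 at col 3 lands with bottom-row=0; cleared 0 line(s) (total 0); column heights now [0 0 0 2 2 0], max=2
Drop 2: J rot1 at col 0 lands with bottom-row=0; cleared 0 line(s) (total 0); column heights now [3 3 0 2 2 0], max=3
Drop 3: Z rot0 at col 3 lands with bottom-row=2; cleared 0 line(s) (total 0); column heights now [3 3 0 4 4 3], max=4
Drop 4: O rot2 at col 4 lands with bottom-row=4; cleared 0 line(s) (total 0); column heights now [3 3 0 4 6 6], max=6
Drop 5: S rot3 at col 2 lands with bottom-row=4; cleared 0 line(s) (total 0); column heights now [3 3 7 6 6 6], max=7
Drop 6: S rot3 at col 4 lands with bottom-row=6; cleared 0 line(s) (total 0); column heights now [3 3 7 6 9 8], max=9

Answer: 0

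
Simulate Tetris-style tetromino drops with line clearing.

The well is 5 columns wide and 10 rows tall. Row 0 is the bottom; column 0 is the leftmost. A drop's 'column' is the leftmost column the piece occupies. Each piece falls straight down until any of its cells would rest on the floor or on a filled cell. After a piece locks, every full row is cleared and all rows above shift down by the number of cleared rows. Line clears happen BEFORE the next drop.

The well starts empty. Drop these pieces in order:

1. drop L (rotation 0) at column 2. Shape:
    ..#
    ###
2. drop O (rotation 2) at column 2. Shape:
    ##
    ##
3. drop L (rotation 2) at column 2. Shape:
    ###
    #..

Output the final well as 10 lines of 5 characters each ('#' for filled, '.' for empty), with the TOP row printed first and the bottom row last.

Answer: .....
.....
.....
.....
.....
..###
..#..
..##.
..###
..###

Derivation:
Drop 1: L rot0 at col 2 lands with bottom-row=0; cleared 0 line(s) (total 0); column heights now [0 0 1 1 2], max=2
Drop 2: O rot2 at col 2 lands with bottom-row=1; cleared 0 line(s) (total 0); column heights now [0 0 3 3 2], max=3
Drop 3: L rot2 at col 2 lands with bottom-row=3; cleared 0 line(s) (total 0); column heights now [0 0 5 5 5], max=5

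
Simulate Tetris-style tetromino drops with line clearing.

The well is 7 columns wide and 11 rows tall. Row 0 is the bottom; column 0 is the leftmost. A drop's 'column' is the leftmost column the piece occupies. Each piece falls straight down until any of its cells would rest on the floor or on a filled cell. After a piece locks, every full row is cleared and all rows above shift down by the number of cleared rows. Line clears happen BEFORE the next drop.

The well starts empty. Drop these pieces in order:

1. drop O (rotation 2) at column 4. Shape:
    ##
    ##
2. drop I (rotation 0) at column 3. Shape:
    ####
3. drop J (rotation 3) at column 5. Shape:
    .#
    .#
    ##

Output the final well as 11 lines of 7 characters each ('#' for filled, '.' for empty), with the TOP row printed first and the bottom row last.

Answer: .......
.......
.......
.......
.......
......#
......#
.....##
...####
....##.
....##.

Derivation:
Drop 1: O rot2 at col 4 lands with bottom-row=0; cleared 0 line(s) (total 0); column heights now [0 0 0 0 2 2 0], max=2
Drop 2: I rot0 at col 3 lands with bottom-row=2; cleared 0 line(s) (total 0); column heights now [0 0 0 3 3 3 3], max=3
Drop 3: J rot3 at col 5 lands with bottom-row=3; cleared 0 line(s) (total 0); column heights now [0 0 0 3 3 4 6], max=6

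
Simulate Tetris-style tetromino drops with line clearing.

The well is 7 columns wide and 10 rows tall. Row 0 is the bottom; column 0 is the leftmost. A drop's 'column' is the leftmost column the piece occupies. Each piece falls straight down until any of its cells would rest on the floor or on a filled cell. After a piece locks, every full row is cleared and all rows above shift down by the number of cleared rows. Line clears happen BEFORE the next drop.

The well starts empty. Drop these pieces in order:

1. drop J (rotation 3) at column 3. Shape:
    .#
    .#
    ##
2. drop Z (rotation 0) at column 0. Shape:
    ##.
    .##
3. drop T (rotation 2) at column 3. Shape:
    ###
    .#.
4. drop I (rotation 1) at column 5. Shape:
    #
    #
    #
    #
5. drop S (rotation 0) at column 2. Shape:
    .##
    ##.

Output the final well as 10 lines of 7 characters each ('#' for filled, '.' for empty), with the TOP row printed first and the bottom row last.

Drop 1: J rot3 at col 3 lands with bottom-row=0; cleared 0 line(s) (total 0); column heights now [0 0 0 1 3 0 0], max=3
Drop 2: Z rot0 at col 0 lands with bottom-row=0; cleared 0 line(s) (total 0); column heights now [2 2 1 1 3 0 0], max=3
Drop 3: T rot2 at col 3 lands with bottom-row=3; cleared 0 line(s) (total 0); column heights now [2 2 1 5 5 5 0], max=5
Drop 4: I rot1 at col 5 lands with bottom-row=5; cleared 0 line(s) (total 0); column heights now [2 2 1 5 5 9 0], max=9
Drop 5: S rot0 at col 2 lands with bottom-row=5; cleared 0 line(s) (total 0); column heights now [2 2 6 7 7 9 0], max=9

Answer: .......
.....#.
.....#.
...###.
..##.#.
...###.
....#..
....#..
##..#..
.####..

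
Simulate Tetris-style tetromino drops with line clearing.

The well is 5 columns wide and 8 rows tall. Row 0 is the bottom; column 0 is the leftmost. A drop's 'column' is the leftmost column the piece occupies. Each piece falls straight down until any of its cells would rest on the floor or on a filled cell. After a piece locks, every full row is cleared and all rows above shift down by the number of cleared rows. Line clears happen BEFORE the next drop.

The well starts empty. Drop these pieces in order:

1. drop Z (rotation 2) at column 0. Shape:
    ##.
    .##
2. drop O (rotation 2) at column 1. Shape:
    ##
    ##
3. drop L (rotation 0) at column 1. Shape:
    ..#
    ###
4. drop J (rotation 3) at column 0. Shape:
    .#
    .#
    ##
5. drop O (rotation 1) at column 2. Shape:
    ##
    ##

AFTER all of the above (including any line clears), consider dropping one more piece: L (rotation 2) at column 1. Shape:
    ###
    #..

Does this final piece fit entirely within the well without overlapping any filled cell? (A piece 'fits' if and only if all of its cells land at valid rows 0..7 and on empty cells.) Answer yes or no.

Drop 1: Z rot2 at col 0 lands with bottom-row=0; cleared 0 line(s) (total 0); column heights now [2 2 1 0 0], max=2
Drop 2: O rot2 at col 1 lands with bottom-row=2; cleared 0 line(s) (total 0); column heights now [2 4 4 0 0], max=4
Drop 3: L rot0 at col 1 lands with bottom-row=4; cleared 0 line(s) (total 0); column heights now [2 5 5 6 0], max=6
Drop 4: J rot3 at col 0 lands with bottom-row=5; cleared 0 line(s) (total 0); column heights now [6 8 5 6 0], max=8
Drop 5: O rot1 at col 2 lands with bottom-row=6; cleared 0 line(s) (total 0); column heights now [6 8 8 8 0], max=8
Test piece L rot2 at col 1 (width 3): heights before test = [6 8 8 8 0]; fits = False

Answer: no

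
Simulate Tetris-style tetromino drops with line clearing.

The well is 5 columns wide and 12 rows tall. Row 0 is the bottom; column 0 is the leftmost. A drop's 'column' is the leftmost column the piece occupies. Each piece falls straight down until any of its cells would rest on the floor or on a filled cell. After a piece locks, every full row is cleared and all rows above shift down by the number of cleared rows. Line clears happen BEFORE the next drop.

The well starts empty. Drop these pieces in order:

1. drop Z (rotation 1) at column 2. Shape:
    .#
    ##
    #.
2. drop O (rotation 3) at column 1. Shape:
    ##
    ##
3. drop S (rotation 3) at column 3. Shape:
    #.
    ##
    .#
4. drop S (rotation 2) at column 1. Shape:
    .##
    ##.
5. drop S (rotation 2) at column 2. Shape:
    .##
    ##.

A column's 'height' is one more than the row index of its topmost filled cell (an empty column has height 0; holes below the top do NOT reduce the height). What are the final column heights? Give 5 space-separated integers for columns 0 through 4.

Answer: 0 5 7 8 8

Derivation:
Drop 1: Z rot1 at col 2 lands with bottom-row=0; cleared 0 line(s) (total 0); column heights now [0 0 2 3 0], max=3
Drop 2: O rot3 at col 1 lands with bottom-row=2; cleared 0 line(s) (total 0); column heights now [0 4 4 3 0], max=4
Drop 3: S rot3 at col 3 lands with bottom-row=2; cleared 0 line(s) (total 0); column heights now [0 4 4 5 4], max=5
Drop 4: S rot2 at col 1 lands with bottom-row=4; cleared 0 line(s) (total 0); column heights now [0 5 6 6 4], max=6
Drop 5: S rot2 at col 2 lands with bottom-row=6; cleared 0 line(s) (total 0); column heights now [0 5 7 8 8], max=8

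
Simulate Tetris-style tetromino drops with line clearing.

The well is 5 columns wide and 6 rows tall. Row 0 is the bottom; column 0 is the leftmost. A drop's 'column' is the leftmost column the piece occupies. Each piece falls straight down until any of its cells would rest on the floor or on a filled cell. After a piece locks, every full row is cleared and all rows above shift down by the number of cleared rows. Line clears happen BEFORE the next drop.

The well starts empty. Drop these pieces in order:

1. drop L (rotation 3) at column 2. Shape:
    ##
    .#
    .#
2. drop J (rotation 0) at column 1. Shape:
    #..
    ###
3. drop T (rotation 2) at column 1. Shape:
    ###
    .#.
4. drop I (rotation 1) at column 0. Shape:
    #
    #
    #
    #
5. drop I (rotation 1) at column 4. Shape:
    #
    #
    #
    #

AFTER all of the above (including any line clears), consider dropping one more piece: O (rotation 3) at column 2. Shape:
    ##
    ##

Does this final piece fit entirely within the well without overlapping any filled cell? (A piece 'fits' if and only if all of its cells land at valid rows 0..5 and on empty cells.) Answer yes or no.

Answer: no

Derivation:
Drop 1: L rot3 at col 2 lands with bottom-row=0; cleared 0 line(s) (total 0); column heights now [0 0 3 3 0], max=3
Drop 2: J rot0 at col 1 lands with bottom-row=3; cleared 0 line(s) (total 0); column heights now [0 5 4 4 0], max=5
Drop 3: T rot2 at col 1 lands with bottom-row=4; cleared 0 line(s) (total 0); column heights now [0 6 6 6 0], max=6
Drop 4: I rot1 at col 0 lands with bottom-row=0; cleared 0 line(s) (total 0); column heights now [4 6 6 6 0], max=6
Drop 5: I rot1 at col 4 lands with bottom-row=0; cleared 1 line(s) (total 1); column heights now [3 5 5 5 3], max=5
Test piece O rot3 at col 2 (width 2): heights before test = [3 5 5 5 3]; fits = False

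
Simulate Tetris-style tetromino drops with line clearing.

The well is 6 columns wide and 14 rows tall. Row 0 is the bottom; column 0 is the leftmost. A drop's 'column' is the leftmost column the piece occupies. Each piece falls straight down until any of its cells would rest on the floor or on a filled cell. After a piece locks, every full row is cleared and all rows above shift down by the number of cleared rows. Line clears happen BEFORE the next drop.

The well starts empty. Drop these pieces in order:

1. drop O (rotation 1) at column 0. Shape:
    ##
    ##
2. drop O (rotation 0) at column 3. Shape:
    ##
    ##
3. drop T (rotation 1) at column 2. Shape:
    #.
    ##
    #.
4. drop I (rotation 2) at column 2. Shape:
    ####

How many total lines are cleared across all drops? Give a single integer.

Drop 1: O rot1 at col 0 lands with bottom-row=0; cleared 0 line(s) (total 0); column heights now [2 2 0 0 0 0], max=2
Drop 2: O rot0 at col 3 lands with bottom-row=0; cleared 0 line(s) (total 0); column heights now [2 2 0 2 2 0], max=2
Drop 3: T rot1 at col 2 lands with bottom-row=1; cleared 0 line(s) (total 0); column heights now [2 2 4 3 2 0], max=4
Drop 4: I rot2 at col 2 lands with bottom-row=4; cleared 0 line(s) (total 0); column heights now [2 2 5 5 5 5], max=5

Answer: 0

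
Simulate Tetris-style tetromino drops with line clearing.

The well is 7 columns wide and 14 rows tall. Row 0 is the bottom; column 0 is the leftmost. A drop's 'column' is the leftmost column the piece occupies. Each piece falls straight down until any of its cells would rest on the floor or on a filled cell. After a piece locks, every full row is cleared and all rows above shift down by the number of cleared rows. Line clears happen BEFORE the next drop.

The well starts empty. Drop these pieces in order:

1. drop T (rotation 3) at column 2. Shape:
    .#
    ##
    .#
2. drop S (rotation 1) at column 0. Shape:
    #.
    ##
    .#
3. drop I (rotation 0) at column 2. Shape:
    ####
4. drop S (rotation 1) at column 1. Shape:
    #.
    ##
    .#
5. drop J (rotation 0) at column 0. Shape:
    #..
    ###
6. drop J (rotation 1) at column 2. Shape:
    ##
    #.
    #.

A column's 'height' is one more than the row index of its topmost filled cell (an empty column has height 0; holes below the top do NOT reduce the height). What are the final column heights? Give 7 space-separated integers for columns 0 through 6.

Answer: 9 8 11 11 4 4 0

Derivation:
Drop 1: T rot3 at col 2 lands with bottom-row=0; cleared 0 line(s) (total 0); column heights now [0 0 2 3 0 0 0], max=3
Drop 2: S rot1 at col 0 lands with bottom-row=0; cleared 0 line(s) (total 0); column heights now [3 2 2 3 0 0 0], max=3
Drop 3: I rot0 at col 2 lands with bottom-row=3; cleared 0 line(s) (total 0); column heights now [3 2 4 4 4 4 0], max=4
Drop 4: S rot1 at col 1 lands with bottom-row=4; cleared 0 line(s) (total 0); column heights now [3 7 6 4 4 4 0], max=7
Drop 5: J rot0 at col 0 lands with bottom-row=7; cleared 0 line(s) (total 0); column heights now [9 8 8 4 4 4 0], max=9
Drop 6: J rot1 at col 2 lands with bottom-row=8; cleared 0 line(s) (total 0); column heights now [9 8 11 11 4 4 0], max=11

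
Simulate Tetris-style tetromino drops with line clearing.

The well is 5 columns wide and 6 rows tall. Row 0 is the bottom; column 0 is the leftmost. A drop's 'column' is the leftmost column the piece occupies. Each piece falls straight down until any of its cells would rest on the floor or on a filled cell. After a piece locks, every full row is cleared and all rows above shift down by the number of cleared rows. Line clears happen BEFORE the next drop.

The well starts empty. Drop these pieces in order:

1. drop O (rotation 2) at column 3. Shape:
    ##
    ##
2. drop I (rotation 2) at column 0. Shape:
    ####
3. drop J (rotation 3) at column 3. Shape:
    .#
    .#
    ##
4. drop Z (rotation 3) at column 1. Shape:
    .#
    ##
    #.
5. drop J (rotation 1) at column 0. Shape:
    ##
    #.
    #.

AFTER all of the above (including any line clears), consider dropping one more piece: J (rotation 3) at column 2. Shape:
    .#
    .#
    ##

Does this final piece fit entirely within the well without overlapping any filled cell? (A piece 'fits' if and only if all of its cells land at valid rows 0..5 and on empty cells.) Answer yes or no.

Answer: no

Derivation:
Drop 1: O rot2 at col 3 lands with bottom-row=0; cleared 0 line(s) (total 0); column heights now [0 0 0 2 2], max=2
Drop 2: I rot2 at col 0 lands with bottom-row=2; cleared 0 line(s) (total 0); column heights now [3 3 3 3 2], max=3
Drop 3: J rot3 at col 3 lands with bottom-row=3; cleared 0 line(s) (total 0); column heights now [3 3 3 4 6], max=6
Drop 4: Z rot3 at col 1 lands with bottom-row=3; cleared 0 line(s) (total 0); column heights now [3 5 6 4 6], max=6
Drop 5: J rot1 at col 0 lands with bottom-row=3; cleared 0 line(s) (total 0); column heights now [6 6 6 4 6], max=6
Test piece J rot3 at col 2 (width 2): heights before test = [6 6 6 4 6]; fits = False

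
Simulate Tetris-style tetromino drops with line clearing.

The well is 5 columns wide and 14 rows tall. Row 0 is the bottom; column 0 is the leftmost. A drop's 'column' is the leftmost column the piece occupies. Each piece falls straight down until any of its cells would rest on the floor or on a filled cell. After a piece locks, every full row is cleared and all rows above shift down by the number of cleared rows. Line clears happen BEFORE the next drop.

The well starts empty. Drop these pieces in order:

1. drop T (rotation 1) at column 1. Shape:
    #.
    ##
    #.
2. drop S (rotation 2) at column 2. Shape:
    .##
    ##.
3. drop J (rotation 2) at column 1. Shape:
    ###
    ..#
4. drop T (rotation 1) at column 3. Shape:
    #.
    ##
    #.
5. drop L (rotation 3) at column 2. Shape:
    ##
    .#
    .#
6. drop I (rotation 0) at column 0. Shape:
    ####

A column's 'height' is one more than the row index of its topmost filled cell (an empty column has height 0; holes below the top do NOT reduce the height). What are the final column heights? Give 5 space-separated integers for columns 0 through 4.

Drop 1: T rot1 at col 1 lands with bottom-row=0; cleared 0 line(s) (total 0); column heights now [0 3 2 0 0], max=3
Drop 2: S rot2 at col 2 lands with bottom-row=2; cleared 0 line(s) (total 0); column heights now [0 3 3 4 4], max=4
Drop 3: J rot2 at col 1 lands with bottom-row=4; cleared 0 line(s) (total 0); column heights now [0 6 6 6 4], max=6
Drop 4: T rot1 at col 3 lands with bottom-row=6; cleared 0 line(s) (total 0); column heights now [0 6 6 9 8], max=9
Drop 5: L rot3 at col 2 lands with bottom-row=9; cleared 0 line(s) (total 0); column heights now [0 6 12 12 8], max=12
Drop 6: I rot0 at col 0 lands with bottom-row=12; cleared 0 line(s) (total 0); column heights now [13 13 13 13 8], max=13

Answer: 13 13 13 13 8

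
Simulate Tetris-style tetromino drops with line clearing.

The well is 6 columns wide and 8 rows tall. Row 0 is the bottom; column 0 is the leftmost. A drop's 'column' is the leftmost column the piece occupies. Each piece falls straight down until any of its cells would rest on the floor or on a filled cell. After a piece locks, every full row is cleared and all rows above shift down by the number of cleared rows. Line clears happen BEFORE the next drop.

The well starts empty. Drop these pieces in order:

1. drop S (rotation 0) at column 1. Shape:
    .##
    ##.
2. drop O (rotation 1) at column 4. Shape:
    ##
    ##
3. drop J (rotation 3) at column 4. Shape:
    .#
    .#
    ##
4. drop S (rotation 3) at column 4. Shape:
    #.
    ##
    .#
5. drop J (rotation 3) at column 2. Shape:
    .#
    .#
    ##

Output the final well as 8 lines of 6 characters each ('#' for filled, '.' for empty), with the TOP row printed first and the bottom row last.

Drop 1: S rot0 at col 1 lands with bottom-row=0; cleared 0 line(s) (total 0); column heights now [0 1 2 2 0 0], max=2
Drop 2: O rot1 at col 4 lands with bottom-row=0; cleared 0 line(s) (total 0); column heights now [0 1 2 2 2 2], max=2
Drop 3: J rot3 at col 4 lands with bottom-row=2; cleared 0 line(s) (total 0); column heights now [0 1 2 2 3 5], max=5
Drop 4: S rot3 at col 4 lands with bottom-row=5; cleared 0 line(s) (total 0); column heights now [0 1 2 2 8 7], max=8
Drop 5: J rot3 at col 2 lands with bottom-row=2; cleared 0 line(s) (total 0); column heights now [0 1 3 5 8 7], max=8

Answer: ....#.
....##
.....#
...#.#
...#.#
..####
..####
.##.##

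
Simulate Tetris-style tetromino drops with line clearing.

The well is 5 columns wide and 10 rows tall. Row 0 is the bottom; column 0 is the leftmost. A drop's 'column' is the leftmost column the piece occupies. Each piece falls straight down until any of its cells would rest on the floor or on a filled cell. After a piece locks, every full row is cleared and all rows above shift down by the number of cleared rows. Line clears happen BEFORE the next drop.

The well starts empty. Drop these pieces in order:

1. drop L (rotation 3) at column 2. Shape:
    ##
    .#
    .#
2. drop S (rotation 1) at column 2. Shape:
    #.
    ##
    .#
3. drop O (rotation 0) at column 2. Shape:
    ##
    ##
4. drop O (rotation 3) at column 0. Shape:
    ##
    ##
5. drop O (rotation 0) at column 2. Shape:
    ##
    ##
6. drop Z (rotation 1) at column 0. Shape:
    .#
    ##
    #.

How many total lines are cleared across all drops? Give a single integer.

Answer: 0

Derivation:
Drop 1: L rot3 at col 2 lands with bottom-row=0; cleared 0 line(s) (total 0); column heights now [0 0 3 3 0], max=3
Drop 2: S rot1 at col 2 lands with bottom-row=3; cleared 0 line(s) (total 0); column heights now [0 0 6 5 0], max=6
Drop 3: O rot0 at col 2 lands with bottom-row=6; cleared 0 line(s) (total 0); column heights now [0 0 8 8 0], max=8
Drop 4: O rot3 at col 0 lands with bottom-row=0; cleared 0 line(s) (total 0); column heights now [2 2 8 8 0], max=8
Drop 5: O rot0 at col 2 lands with bottom-row=8; cleared 0 line(s) (total 0); column heights now [2 2 10 10 0], max=10
Drop 6: Z rot1 at col 0 lands with bottom-row=2; cleared 0 line(s) (total 0); column heights now [4 5 10 10 0], max=10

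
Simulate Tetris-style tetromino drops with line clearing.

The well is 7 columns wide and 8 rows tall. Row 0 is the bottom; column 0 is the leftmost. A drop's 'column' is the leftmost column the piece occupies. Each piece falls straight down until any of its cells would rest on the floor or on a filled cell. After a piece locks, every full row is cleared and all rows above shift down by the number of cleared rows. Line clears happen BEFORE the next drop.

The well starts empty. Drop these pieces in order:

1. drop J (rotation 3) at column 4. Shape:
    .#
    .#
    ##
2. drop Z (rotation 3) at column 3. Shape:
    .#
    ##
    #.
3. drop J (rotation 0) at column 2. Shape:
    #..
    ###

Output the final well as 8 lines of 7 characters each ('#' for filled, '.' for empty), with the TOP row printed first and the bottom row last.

Answer: .......
.......
.......
..#....
..###..
....##.
...###.
...###.

Derivation:
Drop 1: J rot3 at col 4 lands with bottom-row=0; cleared 0 line(s) (total 0); column heights now [0 0 0 0 1 3 0], max=3
Drop 2: Z rot3 at col 3 lands with bottom-row=0; cleared 0 line(s) (total 0); column heights now [0 0 0 2 3 3 0], max=3
Drop 3: J rot0 at col 2 lands with bottom-row=3; cleared 0 line(s) (total 0); column heights now [0 0 5 4 4 3 0], max=5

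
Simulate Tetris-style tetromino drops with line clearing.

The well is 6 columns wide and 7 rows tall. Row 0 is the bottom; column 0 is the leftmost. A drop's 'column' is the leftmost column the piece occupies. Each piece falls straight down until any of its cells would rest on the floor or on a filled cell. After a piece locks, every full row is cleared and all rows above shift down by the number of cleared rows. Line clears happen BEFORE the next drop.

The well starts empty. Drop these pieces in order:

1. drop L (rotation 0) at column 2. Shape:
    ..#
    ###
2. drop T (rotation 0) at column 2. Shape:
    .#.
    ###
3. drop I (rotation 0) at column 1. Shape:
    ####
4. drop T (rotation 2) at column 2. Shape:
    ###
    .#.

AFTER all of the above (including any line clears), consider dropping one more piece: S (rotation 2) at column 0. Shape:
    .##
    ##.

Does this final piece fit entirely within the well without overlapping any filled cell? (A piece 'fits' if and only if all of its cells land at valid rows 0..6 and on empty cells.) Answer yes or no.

Drop 1: L rot0 at col 2 lands with bottom-row=0; cleared 0 line(s) (total 0); column heights now [0 0 1 1 2 0], max=2
Drop 2: T rot0 at col 2 lands with bottom-row=2; cleared 0 line(s) (total 0); column heights now [0 0 3 4 3 0], max=4
Drop 3: I rot0 at col 1 lands with bottom-row=4; cleared 0 line(s) (total 0); column heights now [0 5 5 5 5 0], max=5
Drop 4: T rot2 at col 2 lands with bottom-row=5; cleared 0 line(s) (total 0); column heights now [0 5 7 7 7 0], max=7
Test piece S rot2 at col 0 (width 3): heights before test = [0 5 7 7 7 0]; fits = False

Answer: no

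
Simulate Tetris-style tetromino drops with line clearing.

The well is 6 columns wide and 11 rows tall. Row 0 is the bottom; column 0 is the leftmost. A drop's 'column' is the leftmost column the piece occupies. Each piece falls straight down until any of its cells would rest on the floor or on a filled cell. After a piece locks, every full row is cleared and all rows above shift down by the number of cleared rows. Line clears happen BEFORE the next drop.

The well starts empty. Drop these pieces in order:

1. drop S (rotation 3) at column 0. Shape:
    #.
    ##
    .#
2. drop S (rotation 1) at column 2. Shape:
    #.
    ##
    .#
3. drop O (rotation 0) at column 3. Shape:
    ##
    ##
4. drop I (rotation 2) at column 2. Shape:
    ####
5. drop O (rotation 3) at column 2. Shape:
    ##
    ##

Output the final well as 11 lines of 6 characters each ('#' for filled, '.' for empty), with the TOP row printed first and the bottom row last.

Drop 1: S rot3 at col 0 lands with bottom-row=0; cleared 0 line(s) (total 0); column heights now [3 2 0 0 0 0], max=3
Drop 2: S rot1 at col 2 lands with bottom-row=0; cleared 0 line(s) (total 0); column heights now [3 2 3 2 0 0], max=3
Drop 3: O rot0 at col 3 lands with bottom-row=2; cleared 0 line(s) (total 0); column heights now [3 2 3 4 4 0], max=4
Drop 4: I rot2 at col 2 lands with bottom-row=4; cleared 0 line(s) (total 0); column heights now [3 2 5 5 5 5], max=5
Drop 5: O rot3 at col 2 lands with bottom-row=5; cleared 0 line(s) (total 0); column heights now [3 2 7 7 5 5], max=7

Answer: ......
......
......
......
..##..
..##..
..####
...##.
#.###.
####..
.#.#..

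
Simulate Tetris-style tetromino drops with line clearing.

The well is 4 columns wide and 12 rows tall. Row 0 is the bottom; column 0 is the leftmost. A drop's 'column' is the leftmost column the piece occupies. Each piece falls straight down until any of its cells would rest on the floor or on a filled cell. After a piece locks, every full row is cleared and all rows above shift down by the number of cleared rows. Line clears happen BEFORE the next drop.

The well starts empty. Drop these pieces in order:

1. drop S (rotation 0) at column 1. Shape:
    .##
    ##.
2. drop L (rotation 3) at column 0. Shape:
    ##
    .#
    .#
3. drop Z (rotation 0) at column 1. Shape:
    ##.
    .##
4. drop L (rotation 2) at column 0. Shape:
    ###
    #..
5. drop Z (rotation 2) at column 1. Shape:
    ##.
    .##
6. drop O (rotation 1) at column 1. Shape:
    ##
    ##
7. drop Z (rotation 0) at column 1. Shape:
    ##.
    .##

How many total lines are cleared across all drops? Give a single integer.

Drop 1: S rot0 at col 1 lands with bottom-row=0; cleared 0 line(s) (total 0); column heights now [0 1 2 2], max=2
Drop 2: L rot3 at col 0 lands with bottom-row=1; cleared 0 line(s) (total 0); column heights now [4 4 2 2], max=4
Drop 3: Z rot0 at col 1 lands with bottom-row=3; cleared 1 line(s) (total 1); column heights now [0 4 4 2], max=4
Drop 4: L rot2 at col 0 lands with bottom-row=3; cleared 0 line(s) (total 1); column heights now [5 5 5 2], max=5
Drop 5: Z rot2 at col 1 lands with bottom-row=5; cleared 0 line(s) (total 1); column heights now [5 7 7 6], max=7
Drop 6: O rot1 at col 1 lands with bottom-row=7; cleared 0 line(s) (total 1); column heights now [5 9 9 6], max=9
Drop 7: Z rot0 at col 1 lands with bottom-row=9; cleared 0 line(s) (total 1); column heights now [5 11 11 10], max=11

Answer: 1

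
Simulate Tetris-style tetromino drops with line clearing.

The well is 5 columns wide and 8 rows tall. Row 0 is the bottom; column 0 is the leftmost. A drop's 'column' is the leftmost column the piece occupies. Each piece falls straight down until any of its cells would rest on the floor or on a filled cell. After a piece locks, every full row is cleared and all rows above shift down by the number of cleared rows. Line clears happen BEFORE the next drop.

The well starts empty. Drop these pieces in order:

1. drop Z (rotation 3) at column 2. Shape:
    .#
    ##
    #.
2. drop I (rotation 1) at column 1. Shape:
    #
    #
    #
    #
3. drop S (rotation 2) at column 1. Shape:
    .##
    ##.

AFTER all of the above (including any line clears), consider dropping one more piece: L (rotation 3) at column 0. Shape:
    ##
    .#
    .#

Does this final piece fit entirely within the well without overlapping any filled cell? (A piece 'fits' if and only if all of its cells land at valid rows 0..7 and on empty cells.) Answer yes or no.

Answer: yes

Derivation:
Drop 1: Z rot3 at col 2 lands with bottom-row=0; cleared 0 line(s) (total 0); column heights now [0 0 2 3 0], max=3
Drop 2: I rot1 at col 1 lands with bottom-row=0; cleared 0 line(s) (total 0); column heights now [0 4 2 3 0], max=4
Drop 3: S rot2 at col 1 lands with bottom-row=4; cleared 0 line(s) (total 0); column heights now [0 5 6 6 0], max=6
Test piece L rot3 at col 0 (width 2): heights before test = [0 5 6 6 0]; fits = True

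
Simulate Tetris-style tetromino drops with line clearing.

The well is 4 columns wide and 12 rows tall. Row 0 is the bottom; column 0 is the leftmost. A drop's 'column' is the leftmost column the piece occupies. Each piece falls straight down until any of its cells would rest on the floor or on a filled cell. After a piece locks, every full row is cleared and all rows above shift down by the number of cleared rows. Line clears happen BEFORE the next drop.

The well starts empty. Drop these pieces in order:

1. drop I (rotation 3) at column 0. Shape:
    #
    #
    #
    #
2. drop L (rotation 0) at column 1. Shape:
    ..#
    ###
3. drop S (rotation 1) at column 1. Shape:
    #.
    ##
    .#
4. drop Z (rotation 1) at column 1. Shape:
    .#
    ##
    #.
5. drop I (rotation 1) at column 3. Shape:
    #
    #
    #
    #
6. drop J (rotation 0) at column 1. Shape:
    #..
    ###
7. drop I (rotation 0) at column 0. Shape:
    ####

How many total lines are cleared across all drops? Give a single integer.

Drop 1: I rot3 at col 0 lands with bottom-row=0; cleared 0 line(s) (total 0); column heights now [4 0 0 0], max=4
Drop 2: L rot0 at col 1 lands with bottom-row=0; cleared 1 line(s) (total 1); column heights now [3 0 0 1], max=3
Drop 3: S rot1 at col 1 lands with bottom-row=0; cleared 0 line(s) (total 1); column heights now [3 3 2 1], max=3
Drop 4: Z rot1 at col 1 lands with bottom-row=3; cleared 0 line(s) (total 1); column heights now [3 5 6 1], max=6
Drop 5: I rot1 at col 3 lands with bottom-row=1; cleared 1 line(s) (total 2); column heights now [2 4 5 4], max=5
Drop 6: J rot0 at col 1 lands with bottom-row=5; cleared 0 line(s) (total 2); column heights now [2 7 6 6], max=7
Drop 7: I rot0 at col 0 lands with bottom-row=7; cleared 1 line(s) (total 3); column heights now [2 7 6 6], max=7

Answer: 3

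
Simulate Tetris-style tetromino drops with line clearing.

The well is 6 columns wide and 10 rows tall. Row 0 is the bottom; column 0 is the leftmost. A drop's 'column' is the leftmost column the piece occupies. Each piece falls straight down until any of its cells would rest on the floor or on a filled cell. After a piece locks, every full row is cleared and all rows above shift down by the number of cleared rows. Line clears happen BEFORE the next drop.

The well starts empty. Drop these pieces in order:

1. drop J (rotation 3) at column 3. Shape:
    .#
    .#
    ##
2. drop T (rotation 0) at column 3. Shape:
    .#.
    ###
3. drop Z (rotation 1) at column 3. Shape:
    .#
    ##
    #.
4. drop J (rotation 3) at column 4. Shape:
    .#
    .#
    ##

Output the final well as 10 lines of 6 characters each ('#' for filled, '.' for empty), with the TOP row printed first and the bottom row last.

Answer: .....#
.....#
....##
....#.
...##.
...##.
...###
....#.
....#.
...##.

Derivation:
Drop 1: J rot3 at col 3 lands with bottom-row=0; cleared 0 line(s) (total 0); column heights now [0 0 0 1 3 0], max=3
Drop 2: T rot0 at col 3 lands with bottom-row=3; cleared 0 line(s) (total 0); column heights now [0 0 0 4 5 4], max=5
Drop 3: Z rot1 at col 3 lands with bottom-row=4; cleared 0 line(s) (total 0); column heights now [0 0 0 6 7 4], max=7
Drop 4: J rot3 at col 4 lands with bottom-row=7; cleared 0 line(s) (total 0); column heights now [0 0 0 6 8 10], max=10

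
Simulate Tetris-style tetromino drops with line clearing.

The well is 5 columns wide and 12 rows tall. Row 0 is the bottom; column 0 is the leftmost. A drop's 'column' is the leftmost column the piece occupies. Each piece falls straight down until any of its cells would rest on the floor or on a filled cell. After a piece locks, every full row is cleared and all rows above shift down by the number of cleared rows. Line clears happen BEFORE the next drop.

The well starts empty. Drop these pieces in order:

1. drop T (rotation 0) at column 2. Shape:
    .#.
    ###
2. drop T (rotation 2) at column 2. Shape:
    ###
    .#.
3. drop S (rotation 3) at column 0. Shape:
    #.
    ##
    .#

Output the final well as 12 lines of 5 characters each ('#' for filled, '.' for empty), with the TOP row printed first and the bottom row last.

Drop 1: T rot0 at col 2 lands with bottom-row=0; cleared 0 line(s) (total 0); column heights now [0 0 1 2 1], max=2
Drop 2: T rot2 at col 2 lands with bottom-row=2; cleared 0 line(s) (total 0); column heights now [0 0 4 4 4], max=4
Drop 3: S rot3 at col 0 lands with bottom-row=0; cleared 0 line(s) (total 0); column heights now [3 2 4 4 4], max=4

Answer: .....
.....
.....
.....
.....
.....
.....
.....
..###
#..#.
##.#.
.####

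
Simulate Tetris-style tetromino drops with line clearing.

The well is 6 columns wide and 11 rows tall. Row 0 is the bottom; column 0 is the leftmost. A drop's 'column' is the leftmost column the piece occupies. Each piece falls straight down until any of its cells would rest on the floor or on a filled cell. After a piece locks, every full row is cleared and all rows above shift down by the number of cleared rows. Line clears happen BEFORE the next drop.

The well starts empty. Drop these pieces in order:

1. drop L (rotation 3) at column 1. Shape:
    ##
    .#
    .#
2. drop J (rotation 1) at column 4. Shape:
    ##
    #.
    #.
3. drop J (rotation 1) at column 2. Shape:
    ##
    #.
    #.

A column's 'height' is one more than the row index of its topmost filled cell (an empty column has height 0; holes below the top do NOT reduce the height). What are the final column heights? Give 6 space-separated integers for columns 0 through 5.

Drop 1: L rot3 at col 1 lands with bottom-row=0; cleared 0 line(s) (total 0); column heights now [0 3 3 0 0 0], max=3
Drop 2: J rot1 at col 4 lands with bottom-row=0; cleared 0 line(s) (total 0); column heights now [0 3 3 0 3 3], max=3
Drop 3: J rot1 at col 2 lands with bottom-row=3; cleared 0 line(s) (total 0); column heights now [0 3 6 6 3 3], max=6

Answer: 0 3 6 6 3 3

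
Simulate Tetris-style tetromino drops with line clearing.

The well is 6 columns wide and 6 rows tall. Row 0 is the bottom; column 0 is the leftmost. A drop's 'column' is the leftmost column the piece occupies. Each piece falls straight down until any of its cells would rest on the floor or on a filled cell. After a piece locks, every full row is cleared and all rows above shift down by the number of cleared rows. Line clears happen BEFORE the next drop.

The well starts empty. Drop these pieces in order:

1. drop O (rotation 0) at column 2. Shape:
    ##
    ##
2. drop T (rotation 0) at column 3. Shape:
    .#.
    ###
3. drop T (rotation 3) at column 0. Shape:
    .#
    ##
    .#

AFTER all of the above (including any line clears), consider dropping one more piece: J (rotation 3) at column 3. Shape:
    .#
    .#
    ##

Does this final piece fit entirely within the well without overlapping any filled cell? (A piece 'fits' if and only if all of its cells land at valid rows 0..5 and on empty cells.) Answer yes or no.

Answer: no

Derivation:
Drop 1: O rot0 at col 2 lands with bottom-row=0; cleared 0 line(s) (total 0); column heights now [0 0 2 2 0 0], max=2
Drop 2: T rot0 at col 3 lands with bottom-row=2; cleared 0 line(s) (total 0); column heights now [0 0 2 3 4 3], max=4
Drop 3: T rot3 at col 0 lands with bottom-row=0; cleared 0 line(s) (total 0); column heights now [2 3 2 3 4 3], max=4
Test piece J rot3 at col 3 (width 2): heights before test = [2 3 2 3 4 3]; fits = False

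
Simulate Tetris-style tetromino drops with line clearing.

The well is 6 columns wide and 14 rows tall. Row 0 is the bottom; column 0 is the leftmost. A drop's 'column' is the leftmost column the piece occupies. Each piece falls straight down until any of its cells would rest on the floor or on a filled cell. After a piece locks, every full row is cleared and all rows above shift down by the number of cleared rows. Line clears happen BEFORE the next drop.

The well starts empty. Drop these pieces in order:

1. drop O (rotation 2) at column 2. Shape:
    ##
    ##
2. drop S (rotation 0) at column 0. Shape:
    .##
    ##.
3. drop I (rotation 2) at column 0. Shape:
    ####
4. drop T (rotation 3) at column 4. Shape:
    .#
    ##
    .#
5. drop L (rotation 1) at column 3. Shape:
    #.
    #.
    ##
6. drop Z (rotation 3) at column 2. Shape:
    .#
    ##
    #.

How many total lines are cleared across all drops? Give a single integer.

Answer: 1

Derivation:
Drop 1: O rot2 at col 2 lands with bottom-row=0; cleared 0 line(s) (total 0); column heights now [0 0 2 2 0 0], max=2
Drop 2: S rot0 at col 0 lands with bottom-row=1; cleared 0 line(s) (total 0); column heights now [2 3 3 2 0 0], max=3
Drop 3: I rot2 at col 0 lands with bottom-row=3; cleared 0 line(s) (total 0); column heights now [4 4 4 4 0 0], max=4
Drop 4: T rot3 at col 4 lands with bottom-row=0; cleared 1 line(s) (total 1); column heights now [3 3 3 3 0 2], max=3
Drop 5: L rot1 at col 3 lands with bottom-row=3; cleared 0 line(s) (total 1); column heights now [3 3 3 6 4 2], max=6
Drop 6: Z rot3 at col 2 lands with bottom-row=5; cleared 0 line(s) (total 1); column heights now [3 3 7 8 4 2], max=8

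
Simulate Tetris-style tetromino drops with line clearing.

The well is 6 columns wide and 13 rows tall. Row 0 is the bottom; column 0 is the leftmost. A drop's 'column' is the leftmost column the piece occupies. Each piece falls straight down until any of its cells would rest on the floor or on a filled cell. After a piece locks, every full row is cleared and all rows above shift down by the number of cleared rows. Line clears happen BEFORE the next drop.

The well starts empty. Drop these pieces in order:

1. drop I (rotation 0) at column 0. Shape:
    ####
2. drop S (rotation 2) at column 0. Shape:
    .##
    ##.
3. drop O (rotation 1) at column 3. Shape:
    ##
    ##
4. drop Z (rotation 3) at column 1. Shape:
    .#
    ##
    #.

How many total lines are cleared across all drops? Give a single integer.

Answer: 0

Derivation:
Drop 1: I rot0 at col 0 lands with bottom-row=0; cleared 0 line(s) (total 0); column heights now [1 1 1 1 0 0], max=1
Drop 2: S rot2 at col 0 lands with bottom-row=1; cleared 0 line(s) (total 0); column heights now [2 3 3 1 0 0], max=3
Drop 3: O rot1 at col 3 lands with bottom-row=1; cleared 0 line(s) (total 0); column heights now [2 3 3 3 3 0], max=3
Drop 4: Z rot3 at col 1 lands with bottom-row=3; cleared 0 line(s) (total 0); column heights now [2 5 6 3 3 0], max=6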